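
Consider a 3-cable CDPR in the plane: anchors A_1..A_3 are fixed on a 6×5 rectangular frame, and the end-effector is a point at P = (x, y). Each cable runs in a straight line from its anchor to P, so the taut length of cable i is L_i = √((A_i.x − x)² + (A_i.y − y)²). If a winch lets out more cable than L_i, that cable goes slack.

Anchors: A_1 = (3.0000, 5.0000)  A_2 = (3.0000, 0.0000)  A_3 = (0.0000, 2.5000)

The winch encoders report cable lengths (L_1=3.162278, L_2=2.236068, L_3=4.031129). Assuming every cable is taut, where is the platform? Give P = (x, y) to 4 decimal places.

(4.0000, 2.0000)

circle eqns → linear via eq_j − eq_1; set q_j = A_j·A_j − L_j²
q_1 = 9.0000+25.0000−10.0000 = 24.0000
0.0000·x + 10.0000·y = q_1−q_2 = 20.0000
6.0000·x + 5.0000·y = q_1−q_3 = 34.0000
solve first two rows → x=4.0000, y=2.0000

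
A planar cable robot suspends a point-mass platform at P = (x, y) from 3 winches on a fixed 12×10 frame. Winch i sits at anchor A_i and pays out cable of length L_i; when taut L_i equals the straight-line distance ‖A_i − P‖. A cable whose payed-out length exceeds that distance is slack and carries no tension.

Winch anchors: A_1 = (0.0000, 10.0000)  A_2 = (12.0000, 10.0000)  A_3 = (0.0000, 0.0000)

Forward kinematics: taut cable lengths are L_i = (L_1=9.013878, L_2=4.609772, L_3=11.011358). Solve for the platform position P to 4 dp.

expand ‖A_i−P‖²=L_i² and subtract eq 1 (c_i ≔ ‖A_i‖²−L_i²)
c_1 = 0.0000+100.0000−81.2500 = 18.7500
eq1−eq2 → [-24.0000  0.0000]·P = -204.0000
eq1−eq3 → [0.0000  20.0000]·P = 140.0000
2×2 solve → P = (8.5000, 7.0000)

(8.5000, 7.0000)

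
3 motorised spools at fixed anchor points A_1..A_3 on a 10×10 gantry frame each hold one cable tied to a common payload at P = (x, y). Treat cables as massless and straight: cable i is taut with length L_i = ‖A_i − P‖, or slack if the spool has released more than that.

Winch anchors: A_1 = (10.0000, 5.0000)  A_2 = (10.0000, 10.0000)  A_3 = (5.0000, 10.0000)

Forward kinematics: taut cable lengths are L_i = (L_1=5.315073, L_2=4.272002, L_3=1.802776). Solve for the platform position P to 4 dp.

(6.0000, 8.5000)

expand ‖A_i−P‖²=L_i² and subtract eq 1 (k_i ≔ ‖A_i‖²−L_i²)
k_1 = 100.0000+25.0000−28.2500 = 96.7500
eq1−eq2 → [0.0000  -10.0000]·P = -85.0000
eq1−eq3 → [10.0000  -10.0000]·P = -25.0000
2×2 solve → P = (6.0000, 8.5000)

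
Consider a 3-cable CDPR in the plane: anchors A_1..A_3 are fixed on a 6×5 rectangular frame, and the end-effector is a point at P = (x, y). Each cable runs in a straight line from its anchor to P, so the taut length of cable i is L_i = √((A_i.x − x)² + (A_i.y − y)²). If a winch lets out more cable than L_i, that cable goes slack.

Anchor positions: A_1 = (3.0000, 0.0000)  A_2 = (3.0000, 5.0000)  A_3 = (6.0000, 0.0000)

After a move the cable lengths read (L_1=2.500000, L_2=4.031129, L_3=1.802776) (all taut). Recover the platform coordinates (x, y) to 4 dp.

(5.0000, 1.5000)

circle eqns → linear via eq_j − eq_1; set c_j = A_j·A_j − L_j²
c_1 = 9.0000+0.0000−6.2500 = 2.7500
0.0000·x − 10.0000·y = c_1−c_2 = -15.0000
-6.0000·x + 0.0000·y = c_1−c_3 = -30.0000
solve first two rows → x=5.0000, y=1.5000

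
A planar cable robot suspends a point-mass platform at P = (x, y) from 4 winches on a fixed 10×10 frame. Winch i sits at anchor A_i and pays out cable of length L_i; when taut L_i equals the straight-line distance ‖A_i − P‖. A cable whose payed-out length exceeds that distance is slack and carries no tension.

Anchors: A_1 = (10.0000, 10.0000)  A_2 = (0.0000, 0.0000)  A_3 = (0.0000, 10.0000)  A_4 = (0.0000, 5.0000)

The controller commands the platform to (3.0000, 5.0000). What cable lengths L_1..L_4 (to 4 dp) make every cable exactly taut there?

L_1 = √((10.0000−3.0000)² + (10.0000−5.0000)²) = 8.6023
L_2 = √((0.0000−3.0000)² + (0.0000−5.0000)²) = 5.8310
L_3 = √((0.0000−3.0000)² + (10.0000−5.0000)²) = 5.8310
L_4 = √((0.0000−3.0000)² + (5.0000−5.0000)²) = 3.0000

(8.6023, 5.8310, 5.8310, 3.0000)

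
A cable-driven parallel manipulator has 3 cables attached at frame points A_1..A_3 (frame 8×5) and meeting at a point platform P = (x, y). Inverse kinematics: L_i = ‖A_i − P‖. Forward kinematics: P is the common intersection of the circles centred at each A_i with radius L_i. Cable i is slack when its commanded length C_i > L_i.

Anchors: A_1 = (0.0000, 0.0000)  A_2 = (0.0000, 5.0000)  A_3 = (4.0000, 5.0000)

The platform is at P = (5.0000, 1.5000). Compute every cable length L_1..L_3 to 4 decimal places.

(5.2202, 6.1033, 3.6401)

cable 1: Δx=-5.0000, Δy=-1.5000; L_1 = √(Δx²+Δy²) = 5.2202
cable 2: Δx=-5.0000, Δy=3.5000; L_2 = √(Δx²+Δy²) = 6.1033
cable 3: Δx=-1.0000, Δy=3.5000; L_3 = √(Δx²+Δy²) = 3.6401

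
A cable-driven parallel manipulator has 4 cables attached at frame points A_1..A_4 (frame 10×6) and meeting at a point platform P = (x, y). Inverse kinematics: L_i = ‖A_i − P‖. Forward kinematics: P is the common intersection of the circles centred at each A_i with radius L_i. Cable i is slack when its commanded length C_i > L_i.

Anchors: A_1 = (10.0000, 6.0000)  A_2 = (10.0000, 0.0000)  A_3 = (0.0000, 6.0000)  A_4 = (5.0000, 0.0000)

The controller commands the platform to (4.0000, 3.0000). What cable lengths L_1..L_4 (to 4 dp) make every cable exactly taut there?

L_1 = √((10.0000−4.0000)² + (6.0000−3.0000)²) = 6.7082
L_2 = √((10.0000−4.0000)² + (0.0000−3.0000)²) = 6.7082
L_3 = √((0.0000−4.0000)² + (6.0000−3.0000)²) = 5.0000
L_4 = √((5.0000−4.0000)² + (0.0000−3.0000)²) = 3.1623

(6.7082, 6.7082, 5.0000, 3.1623)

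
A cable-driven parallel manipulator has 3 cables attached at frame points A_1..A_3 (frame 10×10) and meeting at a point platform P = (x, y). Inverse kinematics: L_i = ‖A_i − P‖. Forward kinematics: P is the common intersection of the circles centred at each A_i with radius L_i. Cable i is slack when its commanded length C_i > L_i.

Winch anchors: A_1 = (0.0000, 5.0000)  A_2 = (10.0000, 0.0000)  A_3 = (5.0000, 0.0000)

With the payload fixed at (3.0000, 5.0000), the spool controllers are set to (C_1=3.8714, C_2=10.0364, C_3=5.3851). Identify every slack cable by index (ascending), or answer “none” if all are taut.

1, 2

cable 1: √((-3.0000)²+(0.0000)²)=3.0000, C_1=3.8714: slack
cable 2: √((7.0000)²+(-5.0000)²)=8.6023, C_2=10.0364: slack
cable 3: √((2.0000)²+(-5.0000)²)=5.3852, C_3=5.3851: taut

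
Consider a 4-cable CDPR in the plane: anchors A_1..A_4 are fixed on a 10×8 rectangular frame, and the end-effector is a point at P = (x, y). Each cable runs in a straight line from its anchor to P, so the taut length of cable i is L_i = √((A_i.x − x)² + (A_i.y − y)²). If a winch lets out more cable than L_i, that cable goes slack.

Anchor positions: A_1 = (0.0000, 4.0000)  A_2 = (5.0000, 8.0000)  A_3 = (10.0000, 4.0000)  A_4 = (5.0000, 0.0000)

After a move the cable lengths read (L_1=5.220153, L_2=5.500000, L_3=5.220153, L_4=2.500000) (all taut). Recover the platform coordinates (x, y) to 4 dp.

(5.0000, 2.5000)

circle eqns → linear via eq_j − eq_1; set q_j = A_j·A_j − L_j²
q_1 = 0.0000+16.0000−27.2500 = -11.2500
-10.0000·x − 8.0000·y = q_1−q_2 = -70.0000
-20.0000·x + 0.0000·y = q_1−q_3 = -100.0000
-10.0000·x + 8.0000·y = q_1−q_4 = -30.0000
solve first two rows → x=5.0000, y=2.5000
check cable 4: ‖A_4−P‖² = 6.2500 ≈ L_4² = 6.2500 ✓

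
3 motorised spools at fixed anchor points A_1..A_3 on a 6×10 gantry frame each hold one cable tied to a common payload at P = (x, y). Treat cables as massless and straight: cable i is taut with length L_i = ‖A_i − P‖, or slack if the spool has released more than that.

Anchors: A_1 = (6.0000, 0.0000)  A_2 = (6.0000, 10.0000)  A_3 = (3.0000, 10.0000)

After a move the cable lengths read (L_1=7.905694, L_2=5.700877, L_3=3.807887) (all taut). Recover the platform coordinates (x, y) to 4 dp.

(1.5000, 6.5000)

circle eqns → linear via eq_j − eq_1; set q_j = A_j·A_j − L_j²
q_1 = 36.0000+0.0000−62.5000 = -26.5000
0.0000·x − 20.0000·y = q_1−q_2 = -130.0000
6.0000·x − 20.0000·y = q_1−q_3 = -121.0000
solve first two rows → x=1.5000, y=6.5000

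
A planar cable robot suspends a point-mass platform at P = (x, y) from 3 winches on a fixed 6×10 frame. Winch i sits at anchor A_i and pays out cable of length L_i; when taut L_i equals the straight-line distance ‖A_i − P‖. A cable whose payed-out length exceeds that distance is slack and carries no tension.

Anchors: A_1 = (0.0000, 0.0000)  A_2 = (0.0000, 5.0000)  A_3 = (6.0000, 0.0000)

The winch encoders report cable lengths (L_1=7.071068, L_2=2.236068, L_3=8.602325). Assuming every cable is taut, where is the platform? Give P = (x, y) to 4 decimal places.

expand ‖A_i−P‖²=L_i² and subtract eq 1 (c_i ≔ ‖A_i‖²−L_i²)
c_1 = 0.0000+0.0000−50.0000 = -50.0000
eq1−eq2 → [0.0000  -10.0000]·P = -70.0000
eq1−eq3 → [-12.0000  0.0000]·P = -12.0000
2×2 solve → P = (1.0000, 7.0000)

(1.0000, 7.0000)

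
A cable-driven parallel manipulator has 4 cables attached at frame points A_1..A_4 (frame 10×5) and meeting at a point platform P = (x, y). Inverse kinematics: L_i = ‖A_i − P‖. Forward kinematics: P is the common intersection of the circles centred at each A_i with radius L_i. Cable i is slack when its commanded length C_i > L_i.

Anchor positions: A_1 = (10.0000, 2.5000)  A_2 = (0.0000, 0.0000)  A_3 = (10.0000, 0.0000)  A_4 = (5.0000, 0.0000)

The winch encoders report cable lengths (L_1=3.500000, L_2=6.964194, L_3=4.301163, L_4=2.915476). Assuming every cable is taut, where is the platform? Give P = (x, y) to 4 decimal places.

expand ‖A_i−P‖²=L_i² and subtract eq 1 (c_i ≔ ‖A_i‖²−L_i²)
c_1 = 100.0000+6.2500−12.2500 = 94.0000
eq1−eq2 → [20.0000  5.0000]·P = 142.5000
eq1−eq3 → [0.0000  5.0000]·P = 12.5000
eq1−eq4 → [10.0000  5.0000]·P = 77.5000
2×2 solve → P = (6.5000, 2.5000)
check cable 4: ‖A_4−P‖² = 8.5000 ≈ L_4² = 8.5000 ✓

(6.5000, 2.5000)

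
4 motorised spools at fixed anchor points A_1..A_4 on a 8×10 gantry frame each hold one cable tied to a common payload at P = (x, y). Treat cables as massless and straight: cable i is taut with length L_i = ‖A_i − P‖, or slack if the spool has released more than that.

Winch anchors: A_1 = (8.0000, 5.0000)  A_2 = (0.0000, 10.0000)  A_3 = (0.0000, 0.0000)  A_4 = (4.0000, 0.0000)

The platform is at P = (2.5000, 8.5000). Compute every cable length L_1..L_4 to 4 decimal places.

(6.5192, 2.9155, 8.8600, 8.6313)

cable 1: Δx=5.5000, Δy=-3.5000; L_1 = √(Δx²+Δy²) = 6.5192
cable 2: Δx=-2.5000, Δy=1.5000; L_2 = √(Δx²+Δy²) = 2.9155
cable 3: Δx=-2.5000, Δy=-8.5000; L_3 = √(Δx²+Δy²) = 8.8600
cable 4: Δx=1.5000, Δy=-8.5000; L_4 = √(Δx²+Δy²) = 8.6313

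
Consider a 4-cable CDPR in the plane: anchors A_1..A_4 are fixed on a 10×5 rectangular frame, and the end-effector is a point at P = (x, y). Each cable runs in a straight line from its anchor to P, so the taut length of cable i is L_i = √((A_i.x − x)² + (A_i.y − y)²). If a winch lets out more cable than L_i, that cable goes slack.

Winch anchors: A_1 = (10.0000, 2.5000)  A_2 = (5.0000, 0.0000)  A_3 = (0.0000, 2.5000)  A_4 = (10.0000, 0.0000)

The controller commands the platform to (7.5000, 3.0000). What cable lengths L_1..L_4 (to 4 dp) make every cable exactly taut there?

(2.5495, 3.9051, 7.5166, 3.9051)

cable 1: Δx=2.5000, Δy=-0.5000; L_1 = √(Δx²+Δy²) = 2.5495
cable 2: Δx=-2.5000, Δy=-3.0000; L_2 = √(Δx²+Δy²) = 3.9051
cable 3: Δx=-7.5000, Δy=-0.5000; L_3 = √(Δx²+Δy²) = 7.5166
cable 4: Δx=2.5000, Δy=-3.0000; L_4 = √(Δx²+Δy²) = 3.9051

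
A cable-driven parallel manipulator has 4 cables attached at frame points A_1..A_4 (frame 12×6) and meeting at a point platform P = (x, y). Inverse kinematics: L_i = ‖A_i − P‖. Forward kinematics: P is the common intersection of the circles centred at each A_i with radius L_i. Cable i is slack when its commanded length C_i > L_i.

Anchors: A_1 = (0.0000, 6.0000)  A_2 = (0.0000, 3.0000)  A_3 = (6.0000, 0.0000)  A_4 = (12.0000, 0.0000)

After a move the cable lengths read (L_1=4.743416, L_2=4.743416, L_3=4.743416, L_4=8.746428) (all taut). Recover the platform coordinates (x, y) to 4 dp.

(4.5000, 4.5000)

circle eqns → linear via eq_j − eq_1; set c_j = A_j·A_j − L_j²
c_1 = 0.0000+36.0000−22.5000 = 13.5000
0.0000·x + 6.0000·y = c_1−c_2 = 27.0000
-12.0000·x + 12.0000·y = c_1−c_3 = 0.0000
-24.0000·x + 12.0000·y = c_1−c_4 = -54.0000
solve first two rows → x=4.5000, y=4.5000
check cable 4: ‖A_4−P‖² = 76.5000 ≈ L_4² = 76.5000 ✓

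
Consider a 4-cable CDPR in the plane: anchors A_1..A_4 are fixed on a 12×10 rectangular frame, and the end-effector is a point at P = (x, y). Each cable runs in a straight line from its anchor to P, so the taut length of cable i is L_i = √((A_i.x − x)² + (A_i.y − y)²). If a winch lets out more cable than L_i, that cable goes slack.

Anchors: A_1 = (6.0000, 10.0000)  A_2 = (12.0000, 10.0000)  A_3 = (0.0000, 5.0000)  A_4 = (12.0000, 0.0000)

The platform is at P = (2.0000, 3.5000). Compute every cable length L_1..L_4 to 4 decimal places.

(7.6322, 11.9269, 2.5000, 10.5948)

cable 1: Δx=4.0000, Δy=6.5000; L_1 = √(Δx²+Δy²) = 7.6322
cable 2: Δx=10.0000, Δy=6.5000; L_2 = √(Δx²+Δy²) = 11.9269
cable 3: Δx=-2.0000, Δy=1.5000; L_3 = √(Δx²+Δy²) = 2.5000
cable 4: Δx=10.0000, Δy=-3.5000; L_4 = √(Δx²+Δy²) = 10.5948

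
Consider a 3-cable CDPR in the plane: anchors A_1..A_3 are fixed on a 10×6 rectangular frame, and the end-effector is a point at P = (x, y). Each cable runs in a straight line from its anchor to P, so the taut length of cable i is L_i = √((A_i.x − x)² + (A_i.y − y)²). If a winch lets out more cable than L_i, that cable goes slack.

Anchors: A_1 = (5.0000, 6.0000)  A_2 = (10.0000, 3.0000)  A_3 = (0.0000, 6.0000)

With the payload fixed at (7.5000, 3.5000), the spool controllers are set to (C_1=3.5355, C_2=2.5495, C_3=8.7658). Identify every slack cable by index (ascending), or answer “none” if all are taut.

3

cable 1: L_1 = ‖A_1−P‖ = 3.5355;  C_1 = 3.5355 → taut
cable 2: L_2 = ‖A_2−P‖ = 2.5495;  C_2 = 2.5495 → taut
cable 3: L_3 = ‖A_3−P‖ = 7.9057;  C_3 = 8.7658 → slack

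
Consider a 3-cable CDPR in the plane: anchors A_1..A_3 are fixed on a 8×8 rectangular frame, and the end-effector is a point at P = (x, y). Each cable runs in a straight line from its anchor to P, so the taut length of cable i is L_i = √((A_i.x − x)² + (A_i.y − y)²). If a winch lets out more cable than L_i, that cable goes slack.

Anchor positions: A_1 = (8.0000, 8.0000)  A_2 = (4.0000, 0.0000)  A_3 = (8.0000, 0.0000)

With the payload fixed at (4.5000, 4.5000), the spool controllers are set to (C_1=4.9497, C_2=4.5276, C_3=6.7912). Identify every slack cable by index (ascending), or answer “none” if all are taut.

cable 1: L_1 = ‖A_1−P‖ = 4.9497;  C_1 = 4.9497 → taut
cable 2: L_2 = ‖A_2−P‖ = 4.5277;  C_2 = 4.5276 → taut
cable 3: L_3 = ‖A_3−P‖ = 5.7009;  C_3 = 6.7912 → slack

3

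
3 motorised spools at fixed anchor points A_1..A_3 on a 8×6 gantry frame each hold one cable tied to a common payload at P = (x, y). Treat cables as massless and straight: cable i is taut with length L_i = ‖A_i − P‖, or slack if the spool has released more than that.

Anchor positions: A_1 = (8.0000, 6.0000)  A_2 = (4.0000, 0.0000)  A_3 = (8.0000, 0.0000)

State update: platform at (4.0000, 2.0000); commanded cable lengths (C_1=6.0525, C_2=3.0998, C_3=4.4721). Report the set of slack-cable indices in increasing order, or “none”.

cable 1: L_1 = ‖A_1−P‖ = 5.6569;  C_1 = 6.0525 → slack
cable 2: L_2 = ‖A_2−P‖ = 2.0000;  C_2 = 3.0998 → slack
cable 3: L_3 = ‖A_3−P‖ = 4.4721;  C_3 = 4.4721 → taut

1, 2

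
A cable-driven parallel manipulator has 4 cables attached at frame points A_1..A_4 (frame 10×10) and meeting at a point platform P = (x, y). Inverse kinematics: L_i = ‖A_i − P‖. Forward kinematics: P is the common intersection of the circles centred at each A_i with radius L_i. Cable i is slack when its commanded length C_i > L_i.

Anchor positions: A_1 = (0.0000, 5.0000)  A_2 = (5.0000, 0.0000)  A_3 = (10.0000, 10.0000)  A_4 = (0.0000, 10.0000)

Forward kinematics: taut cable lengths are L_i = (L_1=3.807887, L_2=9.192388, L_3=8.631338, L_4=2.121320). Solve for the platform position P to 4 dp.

expand ‖A_i−P‖²=L_i² and subtract eq 1 (c_i ≔ ‖A_i‖²−L_i²)
c_1 = 0.0000+25.0000−14.5000 = 10.5000
eq1−eq2 → [-10.0000  10.0000]·P = 70.0000
eq1−eq3 → [-20.0000  -10.0000]·P = -115.0000
eq1−eq4 → [0.0000  -10.0000]·P = -85.0000
2×2 solve → P = (1.5000, 8.5000)
check cable 4: ‖A_4−P‖² = 4.5000 ≈ L_4² = 4.5000 ✓

(1.5000, 8.5000)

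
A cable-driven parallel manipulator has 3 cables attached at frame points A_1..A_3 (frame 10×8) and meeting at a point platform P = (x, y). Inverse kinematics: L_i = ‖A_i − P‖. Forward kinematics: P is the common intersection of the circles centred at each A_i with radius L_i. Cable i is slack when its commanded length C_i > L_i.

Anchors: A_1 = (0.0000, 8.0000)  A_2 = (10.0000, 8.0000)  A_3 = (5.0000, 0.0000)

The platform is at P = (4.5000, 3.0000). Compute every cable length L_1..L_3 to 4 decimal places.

(6.7268, 7.4330, 3.0414)

L_1 = √((0.0000−4.5000)² + (8.0000−3.0000)²) = 6.7268
L_2 = √((10.0000−4.5000)² + (8.0000−3.0000)²) = 7.4330
L_3 = √((5.0000−4.5000)² + (0.0000−3.0000)²) = 3.0414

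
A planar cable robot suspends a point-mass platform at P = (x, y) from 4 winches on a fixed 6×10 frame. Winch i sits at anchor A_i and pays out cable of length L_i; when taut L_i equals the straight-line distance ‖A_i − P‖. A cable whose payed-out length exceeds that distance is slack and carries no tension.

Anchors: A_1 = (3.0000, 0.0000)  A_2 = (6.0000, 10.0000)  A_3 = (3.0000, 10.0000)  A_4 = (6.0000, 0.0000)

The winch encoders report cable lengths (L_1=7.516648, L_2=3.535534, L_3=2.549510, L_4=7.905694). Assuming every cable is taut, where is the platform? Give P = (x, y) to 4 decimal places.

expand ‖A_i−P‖²=L_i² and subtract eq 1 (q_i ≔ ‖A_i‖²−L_i²)
q_1 = 9.0000+0.0000−56.5000 = -47.5000
eq1−eq2 → [-6.0000  -20.0000]·P = -171.0000
eq1−eq3 → [0.0000  -20.0000]·P = -150.0000
eq1−eq4 → [-6.0000  0.0000]·P = -21.0000
2×2 solve → P = (3.5000, 7.5000)
check cable 4: ‖A_4−P‖² = 62.5000 ≈ L_4² = 62.5000 ✓

(3.5000, 7.5000)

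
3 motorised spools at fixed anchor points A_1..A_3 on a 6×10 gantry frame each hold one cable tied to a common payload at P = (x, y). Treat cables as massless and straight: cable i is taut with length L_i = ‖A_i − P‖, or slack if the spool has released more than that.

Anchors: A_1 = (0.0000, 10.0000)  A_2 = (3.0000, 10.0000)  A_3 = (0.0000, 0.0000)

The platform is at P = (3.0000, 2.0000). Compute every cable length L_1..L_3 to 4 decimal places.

(8.5440, 8.0000, 3.6056)

L_1: Δ = A_1−P = (-3.0000, 8.0000) → ‖Δ‖ = √73.0000 = 8.5440
L_2: Δ = A_2−P = (0.0000, 8.0000) → ‖Δ‖ = √64.0000 = 8.0000
L_3: Δ = A_3−P = (-3.0000, -2.0000) → ‖Δ‖ = √13.0000 = 3.6056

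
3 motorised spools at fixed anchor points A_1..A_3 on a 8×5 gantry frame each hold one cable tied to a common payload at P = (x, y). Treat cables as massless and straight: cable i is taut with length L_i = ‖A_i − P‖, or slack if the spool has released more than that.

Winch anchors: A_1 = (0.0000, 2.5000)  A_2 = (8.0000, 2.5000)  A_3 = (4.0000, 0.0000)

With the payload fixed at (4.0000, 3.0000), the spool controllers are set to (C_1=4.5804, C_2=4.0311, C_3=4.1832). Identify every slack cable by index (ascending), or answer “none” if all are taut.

i=1: geometric 4.0311 vs commanded 4.5804 ⇒ slack
i=2: geometric 4.0311 vs commanded 4.0311 ⇒ taut
i=3: geometric 3.0000 vs commanded 4.1832 ⇒ slack

1, 3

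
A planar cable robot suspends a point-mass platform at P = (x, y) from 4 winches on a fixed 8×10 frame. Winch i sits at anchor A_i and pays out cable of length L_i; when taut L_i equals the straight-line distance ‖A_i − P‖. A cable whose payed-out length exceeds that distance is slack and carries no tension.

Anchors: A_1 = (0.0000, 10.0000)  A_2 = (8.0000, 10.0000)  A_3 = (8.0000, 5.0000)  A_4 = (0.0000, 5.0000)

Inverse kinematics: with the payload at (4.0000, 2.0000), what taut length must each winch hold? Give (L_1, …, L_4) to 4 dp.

L_1 = √((0.0000−4.0000)² + (10.0000−2.0000)²) = 8.9443
L_2 = √((8.0000−4.0000)² + (10.0000−2.0000)²) = 8.9443
L_3 = √((8.0000−4.0000)² + (5.0000−2.0000)²) = 5.0000
L_4 = √((0.0000−4.0000)² + (5.0000−2.0000)²) = 5.0000

(8.9443, 8.9443, 5.0000, 5.0000)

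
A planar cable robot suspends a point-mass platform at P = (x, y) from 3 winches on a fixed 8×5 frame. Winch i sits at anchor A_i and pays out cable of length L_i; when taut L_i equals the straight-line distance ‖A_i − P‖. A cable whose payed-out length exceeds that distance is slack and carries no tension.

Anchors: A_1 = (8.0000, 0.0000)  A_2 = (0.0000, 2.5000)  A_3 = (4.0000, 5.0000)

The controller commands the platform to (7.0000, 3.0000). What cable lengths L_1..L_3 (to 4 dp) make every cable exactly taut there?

(3.1623, 7.0178, 3.6056)

cable 1: Δx=1.0000, Δy=-3.0000; L_1 = √(Δx²+Δy²) = 3.1623
cable 2: Δx=-7.0000, Δy=-0.5000; L_2 = √(Δx²+Δy²) = 7.0178
cable 3: Δx=-3.0000, Δy=2.0000; L_3 = √(Δx²+Δy²) = 3.6056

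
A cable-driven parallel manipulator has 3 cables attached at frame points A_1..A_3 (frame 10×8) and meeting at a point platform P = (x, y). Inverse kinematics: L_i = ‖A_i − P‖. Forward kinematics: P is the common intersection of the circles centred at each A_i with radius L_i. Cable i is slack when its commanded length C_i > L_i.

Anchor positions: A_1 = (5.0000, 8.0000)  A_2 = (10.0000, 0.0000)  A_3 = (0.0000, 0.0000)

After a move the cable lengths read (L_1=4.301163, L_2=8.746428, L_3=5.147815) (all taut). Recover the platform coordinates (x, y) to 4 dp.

(2.5000, 4.5000)

expand ‖A_i−P‖²=L_i² and subtract eq 1 (c_i ≔ ‖A_i‖²−L_i²)
c_1 = 25.0000+64.0000−18.5000 = 70.5000
eq1−eq2 → [-10.0000  16.0000]·P = 47.0000
eq1−eq3 → [10.0000  16.0000]·P = 97.0000
2×2 solve → P = (2.5000, 4.5000)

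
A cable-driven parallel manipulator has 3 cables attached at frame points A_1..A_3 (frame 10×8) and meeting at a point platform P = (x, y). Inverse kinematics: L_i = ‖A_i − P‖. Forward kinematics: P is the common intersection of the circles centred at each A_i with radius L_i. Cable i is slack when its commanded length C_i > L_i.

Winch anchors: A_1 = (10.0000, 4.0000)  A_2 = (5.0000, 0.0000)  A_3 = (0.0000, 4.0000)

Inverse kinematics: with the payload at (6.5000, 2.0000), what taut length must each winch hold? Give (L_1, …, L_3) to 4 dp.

(4.0311, 2.5000, 6.8007)

L_1: Δ = A_1−P = (3.5000, 2.0000) → ‖Δ‖ = √16.2500 = 4.0311
L_2: Δ = A_2−P = (-1.5000, -2.0000) → ‖Δ‖ = √6.2500 = 2.5000
L_3: Δ = A_3−P = (-6.5000, 2.0000) → ‖Δ‖ = √46.2500 = 6.8007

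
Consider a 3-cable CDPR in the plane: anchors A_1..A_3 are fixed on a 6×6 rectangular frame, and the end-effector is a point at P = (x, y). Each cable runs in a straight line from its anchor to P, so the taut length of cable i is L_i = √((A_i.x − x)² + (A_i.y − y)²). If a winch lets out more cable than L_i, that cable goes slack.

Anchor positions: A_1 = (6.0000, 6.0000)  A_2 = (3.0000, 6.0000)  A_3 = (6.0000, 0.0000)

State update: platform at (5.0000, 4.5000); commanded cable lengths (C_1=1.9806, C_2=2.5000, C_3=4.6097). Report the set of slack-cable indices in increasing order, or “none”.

i=1: geometric 1.8028 vs commanded 1.9806 ⇒ slack
i=2: geometric 2.5000 vs commanded 2.5000 ⇒ taut
i=3: geometric 4.6098 vs commanded 4.6097 ⇒ taut

1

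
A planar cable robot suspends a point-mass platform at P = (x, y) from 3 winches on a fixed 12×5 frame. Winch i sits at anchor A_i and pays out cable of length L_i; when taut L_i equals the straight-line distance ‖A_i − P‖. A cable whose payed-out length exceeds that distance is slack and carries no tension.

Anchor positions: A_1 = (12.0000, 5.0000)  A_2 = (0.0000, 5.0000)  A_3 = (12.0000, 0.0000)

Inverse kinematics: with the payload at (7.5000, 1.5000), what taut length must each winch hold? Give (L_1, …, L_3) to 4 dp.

cable 1: Δx=4.5000, Δy=3.5000; L_1 = √(Δx²+Δy²) = 5.7009
cable 2: Δx=-7.5000, Δy=3.5000; L_2 = √(Δx²+Δy²) = 8.2765
cable 3: Δx=4.5000, Δy=-1.5000; L_3 = √(Δx²+Δy²) = 4.7434

(5.7009, 8.2765, 4.7434)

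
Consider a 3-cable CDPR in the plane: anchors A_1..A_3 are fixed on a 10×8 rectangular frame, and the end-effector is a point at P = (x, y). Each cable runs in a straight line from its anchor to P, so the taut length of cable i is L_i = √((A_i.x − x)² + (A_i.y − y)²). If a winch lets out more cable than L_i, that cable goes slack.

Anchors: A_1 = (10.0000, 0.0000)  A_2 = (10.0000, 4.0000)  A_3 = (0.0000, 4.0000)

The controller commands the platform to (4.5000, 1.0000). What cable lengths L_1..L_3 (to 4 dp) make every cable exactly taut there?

(5.5902, 6.2650, 5.4083)

L_1 = √((10.0000−4.5000)² + (0.0000−1.0000)²) = 5.5902
L_2 = √((10.0000−4.5000)² + (4.0000−1.0000)²) = 6.2650
L_3 = √((0.0000−4.5000)² + (4.0000−1.0000)²) = 5.4083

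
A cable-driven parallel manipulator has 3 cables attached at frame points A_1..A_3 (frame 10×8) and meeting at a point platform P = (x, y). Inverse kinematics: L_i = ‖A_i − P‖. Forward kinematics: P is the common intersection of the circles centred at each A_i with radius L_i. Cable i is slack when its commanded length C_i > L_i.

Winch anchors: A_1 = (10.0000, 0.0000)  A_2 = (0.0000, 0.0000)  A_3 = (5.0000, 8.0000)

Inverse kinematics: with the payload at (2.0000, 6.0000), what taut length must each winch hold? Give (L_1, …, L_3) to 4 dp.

L_1: Δ = A_1−P = (8.0000, -6.0000) → ‖Δ‖ = √100.0000 = 10.0000
L_2: Δ = A_2−P = (-2.0000, -6.0000) → ‖Δ‖ = √40.0000 = 6.3246
L_3: Δ = A_3−P = (3.0000, 2.0000) → ‖Δ‖ = √13.0000 = 3.6056

(10.0000, 6.3246, 3.6056)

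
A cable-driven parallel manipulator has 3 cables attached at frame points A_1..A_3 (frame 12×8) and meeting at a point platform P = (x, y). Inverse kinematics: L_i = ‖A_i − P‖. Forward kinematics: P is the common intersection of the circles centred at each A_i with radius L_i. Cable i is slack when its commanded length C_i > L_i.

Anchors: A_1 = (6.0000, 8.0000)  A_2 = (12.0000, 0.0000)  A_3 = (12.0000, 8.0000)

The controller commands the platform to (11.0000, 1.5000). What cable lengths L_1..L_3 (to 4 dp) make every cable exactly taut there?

(8.2006, 1.8028, 6.5765)

L_1 = √((6.0000−11.0000)² + (8.0000−1.5000)²) = 8.2006
L_2 = √((12.0000−11.0000)² + (0.0000−1.5000)²) = 1.8028
L_3 = √((12.0000−11.0000)² + (8.0000−1.5000)²) = 6.5765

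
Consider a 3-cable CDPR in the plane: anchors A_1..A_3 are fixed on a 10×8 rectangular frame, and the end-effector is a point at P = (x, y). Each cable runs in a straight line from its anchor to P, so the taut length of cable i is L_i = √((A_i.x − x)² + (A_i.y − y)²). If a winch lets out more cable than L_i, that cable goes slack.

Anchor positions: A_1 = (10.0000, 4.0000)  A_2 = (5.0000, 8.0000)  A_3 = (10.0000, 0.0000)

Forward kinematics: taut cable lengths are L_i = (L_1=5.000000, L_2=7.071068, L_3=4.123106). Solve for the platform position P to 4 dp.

(6.0000, 1.0000)

circle eqns → linear via eq_j − eq_1; set c_j = A_j·A_j − L_j²
c_1 = 100.0000+16.0000−25.0000 = 91.0000
10.0000·x − 8.0000·y = c_1−c_2 = 52.0000
0.0000·x + 8.0000·y = c_1−c_3 = 8.0000
solve first two rows → x=6.0000, y=1.0000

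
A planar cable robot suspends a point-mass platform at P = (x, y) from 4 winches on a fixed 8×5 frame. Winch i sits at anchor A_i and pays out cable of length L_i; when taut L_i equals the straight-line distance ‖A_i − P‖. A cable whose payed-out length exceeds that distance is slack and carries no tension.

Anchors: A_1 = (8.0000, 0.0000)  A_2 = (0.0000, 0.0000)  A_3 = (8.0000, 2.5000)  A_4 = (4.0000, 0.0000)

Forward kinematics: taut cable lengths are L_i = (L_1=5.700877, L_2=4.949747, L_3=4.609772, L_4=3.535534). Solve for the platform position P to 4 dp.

(3.5000, 3.5000)

expand ‖A_i−P‖²=L_i² and subtract eq 1 (q_i ≔ ‖A_i‖²−L_i²)
q_1 = 64.0000+0.0000−32.5000 = 31.5000
eq1−eq2 → [16.0000  0.0000]·P = 56.0000
eq1−eq3 → [0.0000  -5.0000]·P = -17.5000
eq1−eq4 → [8.0000  0.0000]·P = 28.0000
2×2 solve → P = (3.5000, 3.5000)
check cable 4: ‖A_4−P‖² = 12.5000 ≈ L_4² = 12.5000 ✓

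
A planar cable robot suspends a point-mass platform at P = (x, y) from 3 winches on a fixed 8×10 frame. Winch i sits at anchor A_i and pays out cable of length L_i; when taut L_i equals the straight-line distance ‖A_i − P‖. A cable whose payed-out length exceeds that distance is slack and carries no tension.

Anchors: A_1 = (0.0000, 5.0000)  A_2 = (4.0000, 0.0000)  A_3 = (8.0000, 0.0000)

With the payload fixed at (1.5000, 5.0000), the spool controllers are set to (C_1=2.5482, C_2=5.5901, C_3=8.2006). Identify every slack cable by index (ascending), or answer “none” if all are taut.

cable 1: L_1 = ‖A_1−P‖ = 1.5000;  C_1 = 2.5482 → slack
cable 2: L_2 = ‖A_2−P‖ = 5.5902;  C_2 = 5.5901 → taut
cable 3: L_3 = ‖A_3−P‖ = 8.2006;  C_3 = 8.2006 → taut

1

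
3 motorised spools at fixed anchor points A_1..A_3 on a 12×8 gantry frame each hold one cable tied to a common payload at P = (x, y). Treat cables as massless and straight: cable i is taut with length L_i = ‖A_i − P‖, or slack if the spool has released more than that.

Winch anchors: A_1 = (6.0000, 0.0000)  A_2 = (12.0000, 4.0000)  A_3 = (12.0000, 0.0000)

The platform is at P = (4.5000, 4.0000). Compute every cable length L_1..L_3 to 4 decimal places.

(4.2720, 7.5000, 8.5000)

L_1 = √((6.0000−4.5000)² + (0.0000−4.0000)²) = 4.2720
L_2 = √((12.0000−4.5000)² + (4.0000−4.0000)²) = 7.5000
L_3 = √((12.0000−4.5000)² + (0.0000−4.0000)²) = 8.5000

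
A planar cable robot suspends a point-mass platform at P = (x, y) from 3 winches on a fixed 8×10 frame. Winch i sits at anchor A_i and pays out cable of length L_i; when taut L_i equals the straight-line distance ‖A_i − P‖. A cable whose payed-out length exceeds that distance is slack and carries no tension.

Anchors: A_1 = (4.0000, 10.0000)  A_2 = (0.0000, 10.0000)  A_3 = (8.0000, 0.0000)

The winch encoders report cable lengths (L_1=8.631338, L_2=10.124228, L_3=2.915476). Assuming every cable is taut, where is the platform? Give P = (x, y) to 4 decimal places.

circle eqns → linear via eq_j − eq_1; set k_j = A_j·A_j − L_j²
k_1 = 16.0000+100.0000−74.5000 = 41.5000
8.0000·x + 0.0000·y = k_1−k_2 = 44.0000
-8.0000·x + 20.0000·y = k_1−k_3 = -14.0000
solve first two rows → x=5.5000, y=1.5000

(5.5000, 1.5000)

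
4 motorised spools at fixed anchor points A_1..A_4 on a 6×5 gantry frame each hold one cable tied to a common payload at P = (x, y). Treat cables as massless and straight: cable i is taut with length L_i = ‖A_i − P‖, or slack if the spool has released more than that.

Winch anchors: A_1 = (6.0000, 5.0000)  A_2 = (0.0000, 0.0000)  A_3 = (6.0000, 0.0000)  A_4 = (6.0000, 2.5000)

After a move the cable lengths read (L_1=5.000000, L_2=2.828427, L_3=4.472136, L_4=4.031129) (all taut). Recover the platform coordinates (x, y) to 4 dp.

(2.0000, 2.0000)

circle eqns → linear via eq_j − eq_1; set c_j = A_j·A_j − L_j²
c_1 = 36.0000+25.0000−25.0000 = 36.0000
12.0000·x + 10.0000·y = c_1−c_2 = 44.0000
0.0000·x + 10.0000·y = c_1−c_3 = 20.0000
0.0000·x + 5.0000·y = c_1−c_4 = 10.0000
solve first two rows → x=2.0000, y=2.0000
check cable 4: ‖A_4−P‖² = 16.2500 ≈ L_4² = 16.2500 ✓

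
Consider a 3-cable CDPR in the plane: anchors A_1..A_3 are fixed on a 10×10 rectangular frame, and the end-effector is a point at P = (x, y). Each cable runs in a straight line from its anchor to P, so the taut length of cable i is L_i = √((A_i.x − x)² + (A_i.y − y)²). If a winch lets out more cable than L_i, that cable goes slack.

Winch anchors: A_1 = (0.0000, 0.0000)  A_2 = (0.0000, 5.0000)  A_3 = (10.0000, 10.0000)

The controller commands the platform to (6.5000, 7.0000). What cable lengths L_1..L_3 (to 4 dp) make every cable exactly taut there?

(9.5525, 6.8007, 4.6098)

L_1: Δ = A_1−P = (-6.5000, -7.0000) → ‖Δ‖ = √91.2500 = 9.5525
L_2: Δ = A_2−P = (-6.5000, -2.0000) → ‖Δ‖ = √46.2500 = 6.8007
L_3: Δ = A_3−P = (3.5000, 3.0000) → ‖Δ‖ = √21.2500 = 4.6098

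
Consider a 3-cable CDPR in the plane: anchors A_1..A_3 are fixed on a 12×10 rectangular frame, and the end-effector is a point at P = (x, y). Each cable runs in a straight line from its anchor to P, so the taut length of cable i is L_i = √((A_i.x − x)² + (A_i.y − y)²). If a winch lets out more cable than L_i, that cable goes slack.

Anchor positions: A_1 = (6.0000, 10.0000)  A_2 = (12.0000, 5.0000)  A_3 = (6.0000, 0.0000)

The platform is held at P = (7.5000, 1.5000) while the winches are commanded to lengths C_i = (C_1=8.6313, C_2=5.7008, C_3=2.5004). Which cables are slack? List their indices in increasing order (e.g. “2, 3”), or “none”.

i=1: geometric 8.6313 vs commanded 8.6313 ⇒ taut
i=2: geometric 5.7009 vs commanded 5.7008 ⇒ taut
i=3: geometric 2.1213 vs commanded 2.5004 ⇒ slack

3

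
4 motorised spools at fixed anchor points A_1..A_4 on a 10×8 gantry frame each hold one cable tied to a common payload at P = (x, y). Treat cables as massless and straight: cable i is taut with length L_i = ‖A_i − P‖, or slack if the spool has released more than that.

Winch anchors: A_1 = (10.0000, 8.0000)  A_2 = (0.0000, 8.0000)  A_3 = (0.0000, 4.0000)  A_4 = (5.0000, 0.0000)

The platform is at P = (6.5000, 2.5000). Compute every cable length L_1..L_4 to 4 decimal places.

(6.5192, 8.5147, 6.6708, 2.9155)

L_1 = √((10.0000−6.5000)² + (8.0000−2.5000)²) = 6.5192
L_2 = √((0.0000−6.5000)² + (8.0000−2.5000)²) = 8.5147
L_3 = √((0.0000−6.5000)² + (4.0000−2.5000)²) = 6.6708
L_4 = √((5.0000−6.5000)² + (0.0000−2.5000)²) = 2.9155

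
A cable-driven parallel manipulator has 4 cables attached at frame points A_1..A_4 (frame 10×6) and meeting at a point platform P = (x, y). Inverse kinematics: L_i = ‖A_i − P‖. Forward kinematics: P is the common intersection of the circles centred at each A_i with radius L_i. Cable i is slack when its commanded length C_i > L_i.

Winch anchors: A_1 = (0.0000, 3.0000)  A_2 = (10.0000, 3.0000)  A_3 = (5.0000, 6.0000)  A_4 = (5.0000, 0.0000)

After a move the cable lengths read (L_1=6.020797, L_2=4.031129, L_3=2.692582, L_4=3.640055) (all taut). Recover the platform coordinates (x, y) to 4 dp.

expand ‖A_i−P‖²=L_i² and subtract eq 1 (c_i ≔ ‖A_i‖²−L_i²)
c_1 = 0.0000+9.0000−36.2500 = -27.2500
eq1−eq2 → [-20.0000  0.0000]·P = -120.0000
eq1−eq3 → [-10.0000  -6.0000]·P = -81.0000
eq1−eq4 → [-10.0000  6.0000]·P = -39.0000
2×2 solve → P = (6.0000, 3.5000)
check cable 4: ‖A_4−P‖² = 13.2500 ≈ L_4² = 13.2500 ✓

(6.0000, 3.5000)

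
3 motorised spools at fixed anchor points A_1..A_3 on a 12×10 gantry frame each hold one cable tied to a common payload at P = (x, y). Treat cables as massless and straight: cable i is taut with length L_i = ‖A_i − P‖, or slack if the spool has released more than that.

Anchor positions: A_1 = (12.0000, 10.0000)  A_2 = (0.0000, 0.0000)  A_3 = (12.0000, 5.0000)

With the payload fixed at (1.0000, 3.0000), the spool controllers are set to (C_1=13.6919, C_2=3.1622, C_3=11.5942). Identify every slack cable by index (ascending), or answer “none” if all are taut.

1, 3

cable 1: √((11.0000)²+(7.0000)²)=13.0384, C_1=13.6919: slack
cable 2: √((-1.0000)²+(-3.0000)²)=3.1623, C_2=3.1622: taut
cable 3: √((11.0000)²+(2.0000)²)=11.1803, C_3=11.5942: slack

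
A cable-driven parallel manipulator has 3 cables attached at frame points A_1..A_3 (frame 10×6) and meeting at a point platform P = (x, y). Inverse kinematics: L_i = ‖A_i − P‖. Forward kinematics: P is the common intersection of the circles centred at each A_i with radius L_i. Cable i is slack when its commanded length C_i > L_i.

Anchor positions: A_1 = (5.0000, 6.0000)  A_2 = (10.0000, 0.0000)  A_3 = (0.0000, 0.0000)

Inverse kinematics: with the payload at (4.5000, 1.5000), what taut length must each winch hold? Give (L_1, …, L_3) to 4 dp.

(4.5277, 5.7009, 4.7434)

cable 1: Δx=0.5000, Δy=4.5000; L_1 = √(Δx²+Δy²) = 4.5277
cable 2: Δx=5.5000, Δy=-1.5000; L_2 = √(Δx²+Δy²) = 5.7009
cable 3: Δx=-4.5000, Δy=-1.5000; L_3 = √(Δx²+Δy²) = 4.7434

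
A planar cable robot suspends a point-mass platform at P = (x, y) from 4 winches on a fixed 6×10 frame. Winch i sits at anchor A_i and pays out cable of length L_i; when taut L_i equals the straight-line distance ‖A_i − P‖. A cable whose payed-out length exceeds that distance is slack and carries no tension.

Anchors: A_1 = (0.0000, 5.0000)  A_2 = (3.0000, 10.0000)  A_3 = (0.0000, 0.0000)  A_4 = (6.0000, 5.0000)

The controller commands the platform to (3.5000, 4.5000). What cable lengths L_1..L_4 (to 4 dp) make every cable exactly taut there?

(3.5355, 5.5227, 5.7009, 2.5495)

L_1: Δ = A_1−P = (-3.5000, 0.5000) → ‖Δ‖ = √12.5000 = 3.5355
L_2: Δ = A_2−P = (-0.5000, 5.5000) → ‖Δ‖ = √30.5000 = 5.5227
L_3: Δ = A_3−P = (-3.5000, -4.5000) → ‖Δ‖ = √32.5000 = 5.7009
L_4: Δ = A_4−P = (2.5000, 0.5000) → ‖Δ‖ = √6.5000 = 2.5495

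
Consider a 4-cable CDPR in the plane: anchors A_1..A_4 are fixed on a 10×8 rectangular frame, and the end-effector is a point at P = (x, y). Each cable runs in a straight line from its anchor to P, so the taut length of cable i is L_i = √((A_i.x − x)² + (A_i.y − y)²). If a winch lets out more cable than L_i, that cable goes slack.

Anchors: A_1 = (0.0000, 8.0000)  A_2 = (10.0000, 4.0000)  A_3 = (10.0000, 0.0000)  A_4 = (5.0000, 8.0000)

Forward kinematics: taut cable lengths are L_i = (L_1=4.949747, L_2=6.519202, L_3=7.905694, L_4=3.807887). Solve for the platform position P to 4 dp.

(3.5000, 4.5000)

each cable: (A_i−P)·(A_i−P) = L_i²; let k_i = ‖A_i‖²−L_i²
k_1 = 0.0000+64.0000−24.5000 = 39.5000
row 1: -20.0000x + 8.0000y = -34.0000  (k_2=73.5000)
row 2: -20.0000x + 16.0000y = 2.0000  (k_3=37.5000)
row 3: -10.0000x + 0.0000y = -35.0000  (k_4=74.5000)
Cramer on rows 1–2 → x = 3.5000, y = 4.5000
check cable 4: ‖A_4−P‖² = 14.5000 ≈ L_4² = 14.5000 ✓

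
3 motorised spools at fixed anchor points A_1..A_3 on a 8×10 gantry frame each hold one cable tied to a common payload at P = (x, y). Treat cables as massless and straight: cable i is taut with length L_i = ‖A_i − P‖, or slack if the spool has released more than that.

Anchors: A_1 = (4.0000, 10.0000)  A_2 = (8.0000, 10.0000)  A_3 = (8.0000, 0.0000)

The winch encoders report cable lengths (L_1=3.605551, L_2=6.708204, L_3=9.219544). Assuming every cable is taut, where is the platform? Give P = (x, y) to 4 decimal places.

circle eqns → linear via eq_j − eq_1; set k_j = A_j·A_j − L_j²
k_1 = 16.0000+100.0000−13.0000 = 103.0000
-8.0000·x + 0.0000·y = k_1−k_2 = -16.0000
-8.0000·x + 20.0000·y = k_1−k_3 = 124.0000
solve first two rows → x=2.0000, y=7.0000

(2.0000, 7.0000)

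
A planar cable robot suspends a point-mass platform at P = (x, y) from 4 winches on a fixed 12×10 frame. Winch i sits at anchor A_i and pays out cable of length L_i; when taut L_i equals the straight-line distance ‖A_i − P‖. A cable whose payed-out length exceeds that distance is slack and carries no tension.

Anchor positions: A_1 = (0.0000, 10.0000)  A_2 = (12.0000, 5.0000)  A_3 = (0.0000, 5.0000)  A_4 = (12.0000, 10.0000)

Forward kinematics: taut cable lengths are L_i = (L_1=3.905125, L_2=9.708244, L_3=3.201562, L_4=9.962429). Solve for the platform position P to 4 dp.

each cable: (A_i−P)·(A_i−P) = L_i²; let q_i = ‖A_i‖²−L_i²
q_1 = 0.0000+100.0000−15.2500 = 84.7500
row 1: -24.0000x + 10.0000y = 10.0000  (q_2=74.7500)
row 2: 0.0000x + 10.0000y = 70.0000  (q_3=14.7500)
row 3: -24.0000x + 0.0000y = -60.0000  (q_4=144.7500)
Cramer on rows 1–2 → x = 2.5000, y = 7.0000
check cable 4: ‖A_4−P‖² = 99.2500 ≈ L_4² = 99.2500 ✓

(2.5000, 7.0000)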